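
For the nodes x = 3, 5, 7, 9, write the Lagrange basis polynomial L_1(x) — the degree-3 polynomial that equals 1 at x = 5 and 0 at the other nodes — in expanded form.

L_1(x) = (x - 3)(x - 7)(x - 9) / [(2)·(-2)·(-4)]
       = (x^3 - 19x^2 + 111x - 189) / (16)

L_1(x) = (1/16)x^3 - (19/16)x^2 + (111/16)x - 189/16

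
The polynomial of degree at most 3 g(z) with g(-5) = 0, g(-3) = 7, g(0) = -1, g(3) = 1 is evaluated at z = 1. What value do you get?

-97/30

Using Newton's divided-difference form:
g[-5,-3] = (7 - 0) / (-3 - (-5)) = 7/2
g[-3,0] = (-1 - 7) / (0 - (-3)) = -8/3
g[0,3] = (1 - (-1)) / (3 - 0) = 2/3
g[-5,-3,0] = (-8/3 - 7/2) / (0 - (-5)) = -37/30
g[-3,0,3] = (2/3 - (-8/3)) / (3 - (-3)) = 5/9
g[-5,-3,0,3] = (5/9 - (-37/30)) / (3 - (-5)) = 161/720
g(1) = 0 + (7/2)·(6) + (-37/30)·(6)·(4) + (161/720)·(6)·(4)·(1) = -97/30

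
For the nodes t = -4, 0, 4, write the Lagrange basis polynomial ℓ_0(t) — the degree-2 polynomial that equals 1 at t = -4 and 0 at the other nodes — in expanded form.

ℓ_0(t) = t(t - 4) / [(-4)·(-8)]
       = (t^2 - 4t) / (32)

ℓ_0(t) = (1/32)t^2 - (1/8)t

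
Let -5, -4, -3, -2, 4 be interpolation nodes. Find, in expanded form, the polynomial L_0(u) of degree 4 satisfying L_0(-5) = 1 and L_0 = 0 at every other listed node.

L_0(u) = (u + 4)(u + 3)(u + 2)(u - 4) / [(-1)·(-2)·(-3)·(-9)]
       = (u^4 + 5u^3 - 10u^2 - 80u - 96) / (54)

L_0(u) = (1/54)u^4 + (5/54)u^3 - (5/27)u^2 - (40/27)u - 16/9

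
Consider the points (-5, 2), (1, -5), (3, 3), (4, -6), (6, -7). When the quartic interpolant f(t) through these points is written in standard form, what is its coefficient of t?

11357/440

Build the Lagrange basis polynomials:
L_0(t) = (t - 1)(t - 3)(t - 4)(t - 6) / [4752] = (1/4752)t^4 - (7/2376)t^3 + (67/4752)t^2 - (7/264)t + 1/66
L_1(t) = (t + 5)(t - 3)(t - 4)(t - 6) / [-180] = -(1/180)t^4 + (2/45)t^3 + (11/180)t^2 - (11/10)t + 2
L_2(t) = (t + 5)(t - 1)(t - 4)(t - 6) / [48] = (1/48)t^4 - (1/8)t^3 - (7/16)t^2 + (73/24)t - 5/2
L_3(t) = (t + 5)(t - 1)(t - 3)(t - 6) / [-54] = -(1/54)t^4 + (5/54)t^3 + (23/54)t^2 - (13/6)t + 5/3
L_4(t) = (t + 5)(t - 1)(t - 3)(t - 4) / [330] = (1/330)t^4 - (1/110)t^3 - (7/110)t^2 + (83/330)t - 2/11
f(t) = 2·L_0 + (-5)·L_1 + 3·L_2 + (-6)·L_3 + (-7)·L_4
Only the coefficient of t is needed; take it from each L_i and combine:
2·(-7/264) + (-5)·(-11/10) + 3·(73/24) + (-6)·(-13/6) + (-7)·(83/330) = 11357/440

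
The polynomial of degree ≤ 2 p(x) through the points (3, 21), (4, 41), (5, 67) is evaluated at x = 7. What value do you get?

137

Using Newton's divided-difference form:
p[3,4] = (41 - 21) / (4 - 3) = 20
p[4,5] = (67 - 41) / (5 - 4) = 26
p[3,4,5] = (26 - 20) / (5 - 3) = 3
p(7) = 21 + 20·(4) + 3·(4)·(3) = 137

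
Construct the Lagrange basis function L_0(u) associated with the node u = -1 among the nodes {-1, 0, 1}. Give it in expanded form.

L_0(u) = (1/2)u^2 - (1/2)u

L_0(u) = u(u - 1) / [(-1)·(-2)]
       = (u^2 - u) / (2)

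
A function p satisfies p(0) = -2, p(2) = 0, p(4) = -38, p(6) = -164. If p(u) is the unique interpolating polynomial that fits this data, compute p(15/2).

-2761/8

Evaluate each Lagrange basis at u = 15/2:
L_0(15/2) = (11/2)·(7/2)·(3/2)/[(-2)·(-4)·(-6)] = -77/128
L_1(15/2) = (15/2)·(7/2)·(3/2)/[(2)·(-2)·(-4)] = 315/128
L_2(15/2) = (15/2)·(11/2)·(3/2)/[(4)·(2)·(-2)] = -495/128
L_3(15/2) = (15/2)·(11/2)·(7/2)/[(6)·(4)·(2)] = 385/128
Sum: (-2)·(-77/128) + 0 + (-38)·(-495/128) + (-164)·(385/128) = -2761/8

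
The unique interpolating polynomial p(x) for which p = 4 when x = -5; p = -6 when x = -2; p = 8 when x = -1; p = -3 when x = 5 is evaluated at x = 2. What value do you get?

233/5

Evaluate each Lagrange basis at x = 2:
L_0(2) = (4)·(3)·(-3)/[(-3)·(-4)·(-10)] = 3/10
L_1(2) = (7)·(3)·(-3)/[(3)·(-1)·(-7)] = -3
L_2(2) = (7)·(4)·(-3)/[(4)·(1)·(-6)] = 7/2
L_3(2) = (7)·(4)·(3)/[(10)·(7)·(6)] = 1/5
Sum: 4·(3/10) + (-6)·(-3) + 8·(7/2) + (-3)·(1/5) = 233/5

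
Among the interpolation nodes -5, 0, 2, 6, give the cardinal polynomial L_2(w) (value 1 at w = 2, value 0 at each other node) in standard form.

L_2(w) = -(1/56)w^3 + (1/56)w^2 + (15/28)w

L_2(w) = (w + 5)w(w - 6) / [(7)·(2)·(-4)]
       = (w^3 - w^2 - 30w) / (-56)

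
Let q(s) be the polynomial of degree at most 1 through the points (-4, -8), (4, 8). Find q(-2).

-4

Evaluate each Lagrange basis at s = -2:
L_0(-2) = (-6)/[(-8)] = 3/4
L_1(-2) = (2)/[(8)] = 1/4
Sum: (-8)·(3/4) + 8·(1/4) = -4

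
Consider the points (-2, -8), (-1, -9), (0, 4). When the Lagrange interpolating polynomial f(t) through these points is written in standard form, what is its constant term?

Build the Lagrange basis polynomials:
L_0(t) = (t + 1)t / [2] = (1/2)t^2 + (1/2)t
L_1(t) = (t + 2)t / [-1] = -t^2 - 2t
L_2(t) = (t + 2)(t + 1) / [2] = (1/2)t^2 + (3/2)t + 1
f(t) = (-8)·L_0 + (-9)·L_1 + 4·L_2
Only the constant term is needed; take it from each L_i and combine:
(-8)·(0) + (-9)·(0) + 4·(1) = 4

4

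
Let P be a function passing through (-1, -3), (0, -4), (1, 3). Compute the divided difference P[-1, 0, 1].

4

P[-1,0] = (-4 - (-3)) / (0 - (-1)) = -1
P[0,1] = (3 - (-4)) / (1 - 0) = 7
P[-1,0,1] = (7 - (-1)) / (1 - (-1)) = 4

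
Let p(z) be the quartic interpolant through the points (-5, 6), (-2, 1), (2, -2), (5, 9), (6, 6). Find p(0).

-285/56

Evaluate each Lagrange basis at z = 0:
L_0(0) = (2)·(-2)·(-5)·(-6)/[(-3)·(-7)·(-10)·(-11)] = -4/77
L_1(0) = (5)·(-2)·(-5)·(-6)/[(3)·(-4)·(-7)·(-8)] = 25/56
L_2(0) = (5)·(2)·(-5)·(-6)/[(7)·(4)·(-3)·(-4)] = 25/28
L_3(0) = (5)·(2)·(-2)·(-6)/[(10)·(7)·(3)·(-1)] = -4/7
L_4(0) = (5)·(2)·(-2)·(-5)/[(11)·(8)·(4)·(1)] = 25/88
Sum: 6·(-4/77) + 1·(25/56) + (-2)·(25/28) + 9·(-4/7) + 6·(25/88) = -285/56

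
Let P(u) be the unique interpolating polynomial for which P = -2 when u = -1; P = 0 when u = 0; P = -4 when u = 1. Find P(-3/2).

-21/4

L_0(-3/2) = (-3/2)·(-5/2)/[(-1)·(-2)] = 15/8
L_1(-3/2) = (-1/2)·(-5/2)/[(1)·(-1)] = -5/4
L_2(-3/2) = (-1/2)·(-3/2)/[(2)·(1)] = 3/8
Sum: (-2)·(15/8) + 0 + (-4)·(3/8) = -21/4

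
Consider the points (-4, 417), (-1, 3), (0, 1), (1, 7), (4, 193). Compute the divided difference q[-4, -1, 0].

34

q[-4,-1] = (3 - 417) / (-1 - (-4)) = -138
q[-1,0] = (1 - 3) / (0 - (-1)) = -2
q[-4,-1,0] = (-2 - (-138)) / (0 - (-4)) = 34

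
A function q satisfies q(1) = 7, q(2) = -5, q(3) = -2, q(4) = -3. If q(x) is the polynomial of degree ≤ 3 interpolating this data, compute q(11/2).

-857/16

Evaluate each Lagrange basis at x = 11/2:
L_0(11/2) = (7/2)·(5/2)·(3/2)/[(-1)·(-2)·(-3)] = -35/16
L_1(11/2) = (9/2)·(5/2)·(3/2)/[(1)·(-1)·(-2)] = 135/16
L_2(11/2) = (9/2)·(7/2)·(3/2)/[(2)·(1)·(-1)] = -189/16
L_3(11/2) = (9/2)·(7/2)·(5/2)/[(3)·(2)·(1)] = 105/16
Sum: 7·(-35/16) + (-5)·(135/16) + (-2)·(-189/16) + (-3)·(105/16) = -857/16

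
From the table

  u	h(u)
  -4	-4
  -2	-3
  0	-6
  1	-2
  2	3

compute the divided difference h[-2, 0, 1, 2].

-1/3

h[-2,0] = (-6 - (-3)) / (0 - (-2)) = -3/2
h[0,1] = (-2 - (-6)) / (1 - 0) = 4
h[1,2] = (3 - (-2)) / (2 - 1) = 5
h[-2,0,1] = (4 - (-3/2)) / (1 - (-2)) = 11/6
h[0,1,2] = (5 - 4) / (2 - 0) = 1/2
h[-2,0,1,2] = (1/2 - 11/6) / (2 - (-2)) = -1/3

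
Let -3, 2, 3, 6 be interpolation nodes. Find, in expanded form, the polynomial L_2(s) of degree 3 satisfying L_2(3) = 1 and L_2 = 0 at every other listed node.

L_2(s) = -(1/18)s^3 + (5/18)s^2 + (2/3)s - 2

L_2(s) = (s + 3)(s - 2)(s - 6) / [(6)·(1)·(-3)]
       = (s^3 - 5s^2 - 12s + 36) / (-18)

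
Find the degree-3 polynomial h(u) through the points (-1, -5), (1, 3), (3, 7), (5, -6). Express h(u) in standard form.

Newton's divided differences:
h[-1,1] = (3 - (-5)) / (1 - (-1)) = 4
h[1,3] = (7 - 3) / (3 - 1) = 2
h[3,5] = (-6 - 7) / (5 - 3) = -13/2
h[-1,1,3] = (2 - 4) / (3 - (-1)) = -1/2
h[1,3,5] = (-13/2 - 2) / (5 - 1) = -17/8
h[-1,1,3,5] = (-17/8 - (-1/2)) / (5 - (-1)) = -13/48
h(u) = -5 + 4·(u + 1) + (-1/2)·(u + 1)(u - 1) + (-13/48)·(u + 1)(u - 1)(u - 3)
Expanding: h(u) = -(13/48)u^3 + (5/16)u^2 + (205/48)u - 21/16

h(u) = -(13/48)u^3 + (5/16)u^2 + (205/48)u - 21/16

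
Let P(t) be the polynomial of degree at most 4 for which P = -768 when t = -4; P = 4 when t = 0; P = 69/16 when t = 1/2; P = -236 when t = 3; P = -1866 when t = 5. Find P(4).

Evaluate each Lagrange basis at t = 4:
L_0(4) = (4)·(7/2)·(1)·(-1)/[(-4)·(-9/2)·(-7)·(-9)] = -1/81
L_1(4) = (8)·(7/2)·(1)·(-1)/[(4)·(-1/2)·(-3)·(-5)] = 14/15
L_2(4) = (8)·(4)·(1)·(-1)/[(9/2)·(1/2)·(-5/2)·(-9/2)] = -512/405
L_3(4) = (8)·(4)·(7/2)·(-1)/[(7)·(3)·(5/2)·(-2)] = 16/15
L_4(4) = (8)·(4)·(7/2)·(1)/[(9)·(5)·(9/2)·(2)] = 112/405
Sum: (-768)·(-1/81) + 4·(14/15) + 69/16·(-512/405) + (-236)·(16/15) + (-1866)·(112/405) = -760

-760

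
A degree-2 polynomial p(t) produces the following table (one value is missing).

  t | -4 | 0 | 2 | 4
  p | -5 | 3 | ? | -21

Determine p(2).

The 3 known values determine p uniquely (degree ≤ 2).
L_0(2) = (2)·(-2)/[(-4)·(-8)] = -1/8
L_1(2) = (6)·(-2)/[(4)·(-4)] = 3/4
L_2(2) = (6)·(2)/[(8)·(4)] = 3/8
Sum: (-5)·(-1/8) + 3·(3/4) + (-21)·(3/8) = -5

-5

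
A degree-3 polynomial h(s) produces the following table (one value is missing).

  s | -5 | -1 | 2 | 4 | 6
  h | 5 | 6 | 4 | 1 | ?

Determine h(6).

-32/9

The 4 known values determine h uniquely (degree ≤ 3).
Evaluate each Lagrange basis at s = 6:
L_0(6) = (7)·(4)·(2)/[(-4)·(-7)·(-9)] = -2/9
L_1(6) = (11)·(4)·(2)/[(4)·(-3)·(-5)] = 22/15
L_2(6) = (11)·(7)·(2)/[(7)·(3)·(-2)] = -11/3
L_3(6) = (11)·(7)·(4)/[(9)·(5)·(2)] = 154/45
Sum: 5·(-2/9) + 6·(22/15) + 4·(-11/3) + 1·(154/45) = -32/9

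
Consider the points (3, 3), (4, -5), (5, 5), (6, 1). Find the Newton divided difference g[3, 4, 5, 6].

g[3,4] = (-5 - 3) / (4 - 3) = -8
g[4,5] = (5 - (-5)) / (5 - 4) = 10
g[5,6] = (1 - 5) / (6 - 5) = -4
g[3,4,5] = (10 - (-8)) / (5 - 3) = 9
g[4,5,6] = (-4 - 10) / (6 - 4) = -7
g[3,4,5,6] = (-7 - 9) / (6 - 3) = -16/3

-16/3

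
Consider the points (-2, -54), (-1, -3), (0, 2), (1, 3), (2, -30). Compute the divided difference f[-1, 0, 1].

-2

f[-1,0] = (2 - (-3)) / (0 - (-1)) = 5
f[0,1] = (3 - 2) / (1 - 0) = 1
f[-1,0,1] = (1 - 5) / (1 - (-1)) = -2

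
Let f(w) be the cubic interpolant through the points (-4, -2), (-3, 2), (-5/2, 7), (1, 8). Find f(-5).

Evaluate each Lagrange basis at w = -5:
L_0(-5) = (-2)·(-5/2)·(-6)/[(-1)·(-3/2)·(-5)] = 4
L_1(-5) = (-1)·(-5/2)·(-6)/[(1)·(-1/2)·(-4)] = -15/2
L_2(-5) = (-1)·(-2)·(-6)/[(3/2)·(1/2)·(-7/2)] = 32/7
L_3(-5) = (-1)·(-2)·(-5/2)/[(5)·(4)·(7/2)] = -1/14
Sum: (-2)·(4) + 2·(-15/2) + 7·(32/7) + 8·(-1/14) = 59/7

59/7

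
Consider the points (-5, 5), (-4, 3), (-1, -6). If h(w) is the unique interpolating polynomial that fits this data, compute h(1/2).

Using Newton's divided-difference form:
h[-5,-4] = (3 - 5) / (-4 - (-5)) = -2
h[-4,-1] = (-6 - 3) / (-1 - (-4)) = -3
h[-5,-4,-1] = (-3 - (-2)) / (-1 - (-5)) = -1/4
h(1/2) = 5 + (-2)·(11/2) + (-1/4)·(11/2)·(9/2) = -195/16

-195/16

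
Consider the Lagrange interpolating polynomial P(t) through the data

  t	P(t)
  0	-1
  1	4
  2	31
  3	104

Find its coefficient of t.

Build the Lagrange basis polynomials:
L_0(t) = (t - 1)(t - 2)(t - 3) / [-6] = -(1/6)t^3 + t^2 - (11/6)t + 1
L_1(t) = t(t - 2)(t - 3) / [2] = (1/2)t^3 - (5/2)t^2 + 3t
L_2(t) = t(t - 1)(t - 3) / [-2] = -(1/2)t^3 + 2t^2 - (3/2)t
L_3(t) = t(t - 1)(t - 2) / [6] = (1/6)t^3 - (1/2)t^2 + (1/3)t
P(t) = (-1)·L_0 + 4·L_1 + 31·L_2 + 104·L_3
Only the coefficient of t is needed; take it from each L_i and combine:
(-1)·(-11/6) + 4·(3) + 31·(-3/2) + 104·(1/3) = 2

2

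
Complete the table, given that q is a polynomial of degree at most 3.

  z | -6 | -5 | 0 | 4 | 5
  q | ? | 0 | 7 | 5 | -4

The 4 known values determine q uniquely (degree ≤ 3).
Evaluate each Lagrange basis at z = -6:
L_0(-6) = (-6)·(-10)·(-11)/[(-5)·(-9)·(-10)] = 22/15
L_1(-6) = (-1)·(-10)·(-11)/[(5)·(-4)·(-5)] = -11/10
L_2(-6) = (-1)·(-6)·(-11)/[(9)·(4)·(-1)] = 11/6
L_3(-6) = (-1)·(-6)·(-10)/[(10)·(5)·(1)] = -6/5
Sum: 0 + 7·(-11/10) + 5·(11/6) + (-4)·(-6/5) = 94/15

94/15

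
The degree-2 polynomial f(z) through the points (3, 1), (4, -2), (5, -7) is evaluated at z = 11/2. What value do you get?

L_0(11/2) = (3/2)·(1/2)/[(-1)·(-2)] = 3/8
L_1(11/2) = (5/2)·(1/2)/[(1)·(-1)] = -5/4
L_2(11/2) = (5/2)·(3/2)/[(2)·(1)] = 15/8
Sum: 1·(3/8) + (-2)·(-5/4) + (-7)·(15/8) = -41/4

-41/4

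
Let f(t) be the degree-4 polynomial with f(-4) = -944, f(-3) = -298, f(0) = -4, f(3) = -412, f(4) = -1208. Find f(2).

Evaluate each Lagrange basis at t = 2:
L_0(2) = (5)·(2)·(-1)·(-2)/[(-1)·(-4)·(-7)·(-8)] = 5/56
L_1(2) = (6)·(2)·(-1)·(-2)/[(1)·(-3)·(-6)·(-7)] = -4/21
L_2(2) = (6)·(5)·(-1)·(-2)/[(4)·(3)·(-3)·(-4)] = 5/12
L_3(2) = (6)·(5)·(2)·(-2)/[(7)·(6)·(3)·(-1)] = 20/21
L_4(2) = (6)·(5)·(2)·(-1)/[(8)·(7)·(4)·(1)] = -15/56
Sum: (-944)·(5/56) + (-298)·(-4/21) + (-4)·(5/12) + (-412)·(20/21) + (-1208)·(-15/56) = -98

-98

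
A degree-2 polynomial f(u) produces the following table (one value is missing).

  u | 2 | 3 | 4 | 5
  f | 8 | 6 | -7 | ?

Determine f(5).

-31

The 3 known values determine f uniquely (degree ≤ 2).
Evaluate each Lagrange basis at u = 5:
L_0(5) = (2)·(1)/[(-1)·(-2)] = 1
L_1(5) = (3)·(1)/[(1)·(-1)] = -3
L_2(5) = (3)·(2)/[(2)·(1)] = 3
Sum: 8·(1) + 6·(-3) + (-7)·(3) = -31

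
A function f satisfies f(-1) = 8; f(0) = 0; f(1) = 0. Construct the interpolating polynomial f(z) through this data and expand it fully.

L_0(z) = z(z - 1) / [2] = (1/2)z^2 - (1/2)z
L_1(z) = (z + 1)(z - 1) / [-1] = -z^2 + 1
L_2(z) = (z + 1)z / [2] = (1/2)z^2 + (1/2)z
f(z) = 8·L_0 + 0·L_1 + 0·L_2
  8·L_0(z) = 4z^2 - 4z
  0·L_1(z) = 0
  0·L_2(z) = 0
Adding term by term: 4z^2 - 4z

f(z) = 4z^2 - 4z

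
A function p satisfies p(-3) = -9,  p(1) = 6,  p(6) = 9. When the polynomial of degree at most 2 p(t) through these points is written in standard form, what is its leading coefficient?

-7/20

Build the Lagrange basis polynomials:
L_0(t) = (t - 1)(t - 6) / [36] = (1/36)t^2 - (7/36)t + 1/6
L_1(t) = (t + 3)(t - 6) / [-20] = -(1/20)t^2 + (3/20)t + 9/10
L_2(t) = (t + 3)(t - 1) / [45] = (1/45)t^2 + (2/45)t - 1/15
p(t) = (-9)·L_0 + 6·L_1 + 9·L_2
Only the coefficient of t^2 is needed; take it from each L_i and combine:
(-9)·(1/36) + 6·(-1/20) + 9·(1/45) = -7/20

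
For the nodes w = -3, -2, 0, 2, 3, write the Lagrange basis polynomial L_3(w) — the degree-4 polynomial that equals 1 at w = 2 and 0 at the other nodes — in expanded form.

L_3(w) = (w + 3)(w + 2)w(w - 3) / [(5)·(4)·(2)·(-1)]
       = (w^4 + 2w^3 - 9w^2 - 18w) / (-40)

L_3(w) = -(1/40)w^4 - (1/20)w^3 + (9/40)w^2 + (9/20)w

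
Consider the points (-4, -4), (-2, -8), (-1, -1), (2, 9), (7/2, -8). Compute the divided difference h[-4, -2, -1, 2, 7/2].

h[-4,-2] = (-8 - (-4)) / (-2 - (-4)) = -2
h[-2,-1] = (-1 - (-8)) / (-1 - (-2)) = 7
h[-1,2] = (9 - (-1)) / (2 - (-1)) = 10/3
h[2,7/2] = (-8 - 9) / (7/2 - 2) = -34/3
h[-4,-2,-1] = (7 - (-2)) / (-1 - (-4)) = 3
h[-2,-1,2] = (10/3 - 7) / (2 - (-2)) = -11/12
h[-1,2,7/2] = (-34/3 - 10/3) / (7/2 - (-1)) = -88/27
h[-4,-2,-1,2] = (-11/12 - 3) / (2 - (-4)) = -47/72
h[-2,-1,2,7/2] = (-88/27 - (-11/12)) / (7/2 - (-2)) = -23/54
h[-4,-2,-1,2,7/2] = (-23/54 - (-47/72)) / (7/2 - (-4)) = 49/1620

49/1620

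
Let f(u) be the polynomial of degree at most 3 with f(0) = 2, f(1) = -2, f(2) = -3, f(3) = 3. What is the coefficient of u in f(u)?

Build the Lagrange basis polynomials:
L_0(u) = (u - 1)(u - 2)(u - 3) / [-6] = -(1/6)u^3 + u^2 - (11/6)u + 1
L_1(u) = u(u - 2)(u - 3) / [2] = (1/2)u^3 - (5/2)u^2 + 3u
L_2(u) = u(u - 1)(u - 3) / [-2] = -(1/2)u^3 + 2u^2 - (3/2)u
L_3(u) = u(u - 1)(u - 2) / [6] = (1/6)u^3 - (1/2)u^2 + (1/3)u
f(u) = 2·L_0 + (-2)·L_1 + (-3)·L_2 + 3·L_3
Only the coefficient of u is needed; take it from each L_i and combine:
2·(-11/6) + (-2)·(3) + (-3)·(-3/2) + 3·(1/3) = -25/6

-25/6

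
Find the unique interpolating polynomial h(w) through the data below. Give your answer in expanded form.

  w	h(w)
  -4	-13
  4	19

Build the Lagrange basis polynomials:
L_0(w) = (w - 4) / [-8] = -(1/8)w + 1/2
L_1(w) = (w + 4) / [8] = (1/8)w + 1/2
h(w) = (-13)·L_0 + 19·L_1
  (-13)·L_0(w) = (13/8)w - 13/2
  19·L_1(w) = (19/8)w + 19/2
Adding term by term: 4w + 3

h(w) = 4w + 3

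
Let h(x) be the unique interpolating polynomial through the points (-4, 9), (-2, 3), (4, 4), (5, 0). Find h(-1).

Using Newton's divided-difference form:
h[-4,-2] = (3 - 9) / (-2 - (-4)) = -3
h[-2,4] = (4 - 3) / (4 - (-2)) = 1/6
h[4,5] = (0 - 4) / (5 - 4) = -4
h[-4,-2,4] = (1/6 - (-3)) / (4 - (-4)) = 19/48
h[-2,4,5] = (-4 - 1/6) / (5 - (-2)) = -25/42
h[-4,-2,4,5] = (-25/42 - 19/48) / (5 - (-4)) = -37/336
h(-1) = 9 + (-3)·(3) + (19/48)·(3)·(1) + (-37/336)·(3)·(1)·(-5) = 159/56

159/56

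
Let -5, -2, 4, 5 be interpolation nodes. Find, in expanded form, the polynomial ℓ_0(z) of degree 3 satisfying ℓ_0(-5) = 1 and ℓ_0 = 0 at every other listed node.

ℓ_0(z) = (z + 2)(z - 4)(z - 5) / [(-3)·(-9)·(-10)]
       = (z^3 - 7z^2 + 2z + 40) / (-270)

ℓ_0(z) = -(1/270)z^3 + (7/270)z^2 - (1/135)z - 4/27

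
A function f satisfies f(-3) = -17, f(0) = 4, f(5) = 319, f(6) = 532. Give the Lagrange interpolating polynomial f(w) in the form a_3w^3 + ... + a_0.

f(w) = 2w^3 + 3w^2 - 2w + 4

L_0(w) = w(w - 5)(w - 6) / [-216] = -(1/216)w^3 + (11/216)w^2 - (5/36)w
L_1(w) = (w + 3)(w - 5)(w - 6) / [90] = (1/90)w^3 - (4/45)w^2 - (1/30)w + 1
L_2(w) = (w + 3)w(w - 6) / [-40] = -(1/40)w^3 + (3/40)w^2 + (9/20)w
L_3(w) = (w + 3)w(w - 5) / [54] = (1/54)w^3 - (1/27)w^2 - (5/18)w
f(w) = (-17)·L_0 + 4·L_1 + 319·L_2 + 532·L_3
  (-17)·L_0(w) = (17/216)w^3 - (187/216)w^2 + (85/36)w
  4·L_1(w) = (2/45)w^3 - (16/45)w^2 - (2/15)w + 4
  319·L_2(w) = -(319/40)w^3 + (957/40)w^2 + (2871/20)w
  532·L_3(w) = (266/27)w^3 - (532/27)w^2 - (1330/9)w
Adding term by term: 2w^3 + 3w^2 - 2w + 4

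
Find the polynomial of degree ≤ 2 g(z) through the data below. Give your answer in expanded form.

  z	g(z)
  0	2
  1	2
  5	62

g(z) = 3z^2 - 3z + 2

Newton's divided differences:
g[0,1] = (2 - 2) / (1 - 0) = 0
g[1,5] = (62 - 2) / (5 - 1) = 15
g[0,1,5] = (15 - 0) / (5 - 0) = 3
g(z) = 2 + 3·z(z - 1)
Expanding: g(z) = 3z^2 - 3z + 2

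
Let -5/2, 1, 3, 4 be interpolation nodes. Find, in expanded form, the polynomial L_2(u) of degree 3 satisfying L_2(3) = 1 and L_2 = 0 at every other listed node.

L_2(u) = -(1/11)u^3 + (5/22)u^2 + (17/22)u - 10/11

L_2(u) = (u + 5/2)(u - 1)(u - 4) / [(11/2)·(2)·(-1)]
       = (u^3 - (5/2)u^2 - (17/2)u + 10) / (-11)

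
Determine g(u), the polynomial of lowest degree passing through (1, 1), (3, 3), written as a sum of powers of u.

g(u) = u

Build the Lagrange basis polynomials:
L_0(u) = (u - 3) / [-2] = -(1/2)u + 3/2
L_1(u) = (u - 1) / [2] = (1/2)u - 1/2
g(u) = 1·L_0 + 3·L_1
  1·L_0(u) = -(1/2)u + 3/2
  3·L_1(u) = (3/2)u - 3/2
Adding term by term: u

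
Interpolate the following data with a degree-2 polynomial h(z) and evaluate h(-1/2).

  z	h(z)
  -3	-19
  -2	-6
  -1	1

9/4

Using Newton's divided-difference form:
h[-3,-2] = (-6 - (-19)) / (-2 - (-3)) = 13
h[-2,-1] = (1 - (-6)) / (-1 - (-2)) = 7
h[-3,-2,-1] = (7 - 13) / (-1 - (-3)) = -3
h(-1/2) = -19 + 13·(5/2) + (-3)·(5/2)·(3/2) = 9/4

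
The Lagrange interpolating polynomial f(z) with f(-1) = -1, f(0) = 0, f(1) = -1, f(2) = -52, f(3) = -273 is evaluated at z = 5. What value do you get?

Evaluate each Lagrange basis at z = 5:
L_0(5) = (5)·(4)·(3)·(2)/[(-1)·(-2)·(-3)·(-4)] = 5
L_1(5) = (6)·(4)·(3)·(2)/[(1)·(-1)·(-2)·(-3)] = -24
L_2(5) = (6)·(5)·(3)·(2)/[(2)·(1)·(-1)·(-2)] = 45
L_3(5) = (6)·(5)·(4)·(2)/[(3)·(2)·(1)·(-1)] = -40
L_4(5) = (6)·(5)·(4)·(3)/[(4)·(3)·(2)·(1)] = 15
Sum: (-1)·(5) + 0 + (-1)·(45) + (-52)·(-40) + (-273)·(15) = -2065

-2065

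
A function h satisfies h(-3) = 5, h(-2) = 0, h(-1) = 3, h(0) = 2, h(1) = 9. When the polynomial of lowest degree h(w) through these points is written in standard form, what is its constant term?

2

Build the Lagrange basis polynomials:
L_0(w) = (w + 2)(w + 1)w(w - 1) / [24] = (1/24)w^4 + (1/12)w^3 - (1/24)w^2 - (1/12)w
L_1(w) = (w + 3)(w + 1)w(w - 1) / [-6] = -(1/6)w^4 - (1/2)w^3 + (1/6)w^2 + (1/2)w
L_2(w) = (w + 3)(w + 2)w(w - 1) / [4] = (1/4)w^4 + w^3 + (1/4)w^2 - (3/2)w
L_3(w) = (w + 3)(w + 2)(w + 1)(w - 1) / [-6] = -(1/6)w^4 - (5/6)w^3 - (5/6)w^2 + (5/6)w + 1
L_4(w) = (w + 3)(w + 2)(w + 1)w / [24] = (1/24)w^4 + (1/4)w^3 + (11/24)w^2 + (1/4)w
h(w) = 5·L_0 + 0·L_1 + 3·L_2 + 2·L_3 + 9·L_4
Only the constant term is needed; take it from each L_i and combine:
5·(0) + 0·(0) + 3·(0) + 2·(1) + 9·(0) = 2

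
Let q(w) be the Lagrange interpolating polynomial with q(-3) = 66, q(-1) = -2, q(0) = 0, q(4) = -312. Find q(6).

Evaluate each Lagrange basis at w = 6:
L_0(6) = (7)·(6)·(2)/[(-2)·(-3)·(-7)] = -2
L_1(6) = (9)·(6)·(2)/[(2)·(-1)·(-5)] = 54/5
L_2(6) = (9)·(7)·(2)/[(3)·(1)·(-4)] = -21/2
L_3(6) = (9)·(7)·(6)/[(7)·(5)·(4)] = 27/10
Sum: 66·(-2) + (-2)·(54/5) + 0 + (-312)·(27/10) = -996

-996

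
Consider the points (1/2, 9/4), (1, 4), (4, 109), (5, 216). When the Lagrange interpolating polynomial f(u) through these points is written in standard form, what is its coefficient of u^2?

Build the Lagrange basis polynomials:
L_0(u) = (u - 1)(u - 4)(u - 5) / [-63/8] = -(8/63)u^3 + (80/63)u^2 - (232/63)u + 160/63
L_1(u) = (u - 1/2)(u - 4)(u - 5) / [6] = (1/6)u^3 - (19/12)u^2 + (49/12)u - 5/3
L_2(u) = (u - 1/2)(u - 1)(u - 5) / [-21/2] = -(2/21)u^3 + (13/21)u^2 - (16/21)u + 5/21
L_3(u) = (u - 1/2)(u - 1)(u - 4) / [18] = (1/18)u^3 - (11/36)u^2 + (13/36)u - 1/9
f(u) = (9/4)·L_0 + 4·L_1 + 109·L_2 + 216·L_3
Only the coefficient of u^2 is needed; take it from each L_i and combine:
(9/4)·(80/63) + 4·(-19/12) + 109·(13/21) + 216·(-11/36) = -2

-2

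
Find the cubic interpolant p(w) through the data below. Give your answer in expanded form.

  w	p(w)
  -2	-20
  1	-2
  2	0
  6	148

p(w) = w^3 - 2w^2 + w - 2

Newton's divided differences:
p[-2,1] = (-2 - (-20)) / (1 - (-2)) = 6
p[1,2] = (0 - (-2)) / (2 - 1) = 2
p[2,6] = (148 - 0) / (6 - 2) = 37
p[-2,1,2] = (2 - 6) / (2 - (-2)) = -1
p[1,2,6] = (37 - 2) / (6 - 1) = 7
p[-2,1,2,6] = (7 - (-1)) / (6 - (-2)) = 1
p(w) = -20 + 6·(w + 2) + (-1)·(w + 2)(w - 1) + 1·(w + 2)(w - 1)(w - 2)
Expanding: p(w) = w^3 - 2w^2 + w - 2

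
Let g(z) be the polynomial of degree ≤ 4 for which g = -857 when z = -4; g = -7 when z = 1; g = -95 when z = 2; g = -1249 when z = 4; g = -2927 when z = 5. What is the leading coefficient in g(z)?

-4

Build the Lagrange basis polynomials:
L_0(z) = (z - 1)(z - 2)(z - 4)(z - 5) / [2160] = (1/2160)z^4 - (1/180)z^3 + (49/2160)z^2 - (13/360)z + 1/54
L_1(z) = (z + 4)(z - 2)(z - 4)(z - 5) / [-60] = -(1/60)z^4 + (7/60)z^3 + (1/10)z^2 - (28/15)z + 8/3
L_2(z) = (z + 4)(z - 1)(z - 4)(z - 5) / [36] = (1/36)z^4 - (1/6)z^3 - (11/36)z^2 + (8/3)z - 20/9
L_3(z) = (z + 4)(z - 1)(z - 2)(z - 5) / [-48] = -(1/48)z^4 + (1/12)z^3 + (5/16)z^2 - (29/24)z + 5/6
L_4(z) = (z + 4)(z - 1)(z - 2)(z - 4) / [108] = (1/108)z^4 - (1/36)z^3 - (7/54)z^2 + (4/9)z - 8/27
g(z) = (-857)·L_0 + (-7)·L_1 + (-95)·L_2 + (-1249)·L_3 + (-2927)·L_4
Only the coefficient of z^4 is needed; take it from each L_i and combine:
(-857)·(1/2160) + (-7)·(-1/60) + (-95)·(1/36) + (-1249)·(-1/48) + (-2927)·(1/108) = -4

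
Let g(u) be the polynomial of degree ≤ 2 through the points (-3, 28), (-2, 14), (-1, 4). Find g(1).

Using Newton's divided-difference form:
g[-3,-2] = (14 - 28) / (-2 - (-3)) = -14
g[-2,-1] = (4 - 14) / (-1 - (-2)) = -10
g[-3,-2,-1] = (-10 - (-14)) / (-1 - (-3)) = 2
g(1) = 28 + (-14)·(4) + 2·(4)·(3) = -4

-4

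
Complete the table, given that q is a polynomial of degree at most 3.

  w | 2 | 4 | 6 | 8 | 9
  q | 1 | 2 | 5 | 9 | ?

177/16

The 4 known values determine q uniquely (degree ≤ 3).
Evaluate each Lagrange basis at w = 9:
L_0(9) = (5)·(3)·(1)/[(-2)·(-4)·(-6)] = -5/16
L_1(9) = (7)·(3)·(1)/[(2)·(-2)·(-4)] = 21/16
L_2(9) = (7)·(5)·(1)/[(4)·(2)·(-2)] = -35/16
L_3(9) = (7)·(5)·(3)/[(6)·(4)·(2)] = 35/16
Sum: 1·(-5/16) + 2·(21/16) + 5·(-35/16) + 9·(35/16) = 177/16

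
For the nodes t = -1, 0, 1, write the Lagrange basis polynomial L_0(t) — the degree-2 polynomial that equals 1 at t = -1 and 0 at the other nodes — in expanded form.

L_0(t) = (1/2)t^2 - (1/2)t

L_0(t) = t(t - 1) / [(-1)·(-2)]
       = (t^2 - t) / (2)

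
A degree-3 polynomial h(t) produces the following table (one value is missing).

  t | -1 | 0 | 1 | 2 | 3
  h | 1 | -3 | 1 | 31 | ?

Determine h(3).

The 4 known values determine h uniquely (degree ≤ 3).
L_0(3) = (3)·(2)·(1)/[(-1)·(-2)·(-3)] = -1
L_1(3) = (4)·(2)·(1)/[(1)·(-1)·(-2)] = 4
L_2(3) = (4)·(3)·(1)/[(2)·(1)·(-1)] = -6
L_3(3) = (4)·(3)·(2)/[(3)·(2)·(1)] = 4
Sum: 1·(-1) + (-3)·(4) + 1·(-6) + 31·(4) = 105

105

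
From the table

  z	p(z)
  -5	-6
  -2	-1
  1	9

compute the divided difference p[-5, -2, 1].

p[-5,-2] = (-1 - (-6)) / (-2 - (-5)) = 5/3
p[-2,1] = (9 - (-1)) / (1 - (-2)) = 10/3
p[-5,-2,1] = (10/3 - 5/3) / (1 - (-5)) = 5/18

5/18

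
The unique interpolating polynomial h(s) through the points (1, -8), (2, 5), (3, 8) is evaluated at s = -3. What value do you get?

Using Newton's divided-difference form:
h[1,2] = (5 - (-8)) / (2 - 1) = 13
h[2,3] = (8 - 5) / (3 - 2) = 3
h[1,2,3] = (3 - 13) / (3 - 1) = -5
h(-3) = -8 + 13·(-4) + (-5)·(-4)·(-5) = -160

-160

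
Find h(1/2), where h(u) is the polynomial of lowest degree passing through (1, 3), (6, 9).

Evaluate each Lagrange basis at u = 1/2:
L_0(1/2) = (-11/2)/[(-5)] = 11/10
L_1(1/2) = (-1/2)/[(5)] = -1/10
Sum: 3·(11/10) + 9·(-1/10) = 12/5

12/5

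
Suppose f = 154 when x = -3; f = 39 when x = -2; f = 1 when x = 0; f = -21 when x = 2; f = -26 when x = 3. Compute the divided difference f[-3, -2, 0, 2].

f[-3,-2] = (39 - 154) / (-2 - (-3)) = -115
f[-2,0] = (1 - 39) / (0 - (-2)) = -19
f[0,2] = (-21 - 1) / (2 - 0) = -11
f[-3,-2,0] = (-19 - (-115)) / (0 - (-3)) = 32
f[-2,0,2] = (-11 - (-19)) / (2 - (-2)) = 2
f[-3,-2,0,2] = (2 - 32) / (2 - (-3)) = -6

-6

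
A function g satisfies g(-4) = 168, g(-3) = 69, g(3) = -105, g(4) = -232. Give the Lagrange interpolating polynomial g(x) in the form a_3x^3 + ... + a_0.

L_0(x) = (x + 3)(x - 3)(x - 4) / [-56] = -(1/56)x^3 + (1/14)x^2 + (9/56)x - 9/14
L_1(x) = (x + 4)(x - 3)(x - 4) / [42] = (1/42)x^3 - (1/14)x^2 - (8/21)x + 8/7
L_2(x) = (x + 4)(x + 3)(x - 4) / [-42] = -(1/42)x^3 - (1/14)x^2 + (8/21)x + 8/7
L_3(x) = (x + 4)(x + 3)(x - 3) / [56] = (1/56)x^3 + (1/14)x^2 - (9/56)x - 9/14
g(x) = 168·L_0 + 69·L_1 + (-105)·L_2 + (-232)·L_3
  168·L_0(x) = -3x^3 + 12x^2 + 27x - 108
  69·L_1(x) = (23/14)x^3 - (69/14)x^2 - (184/7)x + 552/7
  (-105)·L_2(x) = (5/2)x^3 + (15/2)x^2 - 40x - 120
  (-232)·L_3(x) = -(29/7)x^3 - (116/7)x^2 + (261/7)x + 1044/7
Adding term by term: -3x^3 - 2x^2 - 2x

g(x) = -3x^3 - 2x^2 - 2x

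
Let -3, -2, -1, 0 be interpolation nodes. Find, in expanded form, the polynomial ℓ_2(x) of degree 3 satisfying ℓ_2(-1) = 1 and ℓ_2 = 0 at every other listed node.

ℓ_2(x) = -(1/2)x^3 - (5/2)x^2 - 3x

ℓ_2(x) = (x + 3)(x + 2)x / [(2)·(1)·(-1)]
       = (x^3 + 5x^2 + 6x) / (-2)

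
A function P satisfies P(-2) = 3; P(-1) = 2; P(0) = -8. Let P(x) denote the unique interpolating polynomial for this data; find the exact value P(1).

-27

Evaluate each Lagrange basis at x = 1:
L_0(1) = (2)·(1)/[(-1)·(-2)] = 1
L_1(1) = (3)·(1)/[(1)·(-1)] = -3
L_2(1) = (3)·(2)/[(2)·(1)] = 3
Sum: 3·(1) + 2·(-3) + (-8)·(3) = -27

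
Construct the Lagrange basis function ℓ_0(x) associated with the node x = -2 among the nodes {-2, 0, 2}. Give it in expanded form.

ℓ_0(x) = x(x - 2) / [(-2)·(-4)]
       = (x^2 - 2x) / (8)

ℓ_0(x) = (1/8)x^2 - (1/4)x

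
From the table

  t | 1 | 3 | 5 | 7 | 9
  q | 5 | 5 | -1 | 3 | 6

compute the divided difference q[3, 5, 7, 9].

q[3,5] = (-1 - 5) / (5 - 3) = -3
q[5,7] = (3 - (-1)) / (7 - 5) = 2
q[7,9] = (6 - 3) / (9 - 7) = 3/2
q[3,5,7] = (2 - (-3)) / (7 - 3) = 5/4
q[5,7,9] = (3/2 - 2) / (9 - 5) = -1/8
q[3,5,7,9] = (-1/8 - 5/4) / (9 - 3) = -11/48

-11/48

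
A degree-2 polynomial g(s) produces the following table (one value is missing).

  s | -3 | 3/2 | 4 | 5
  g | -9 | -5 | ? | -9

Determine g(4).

The 3 known values determine g uniquely (degree ≤ 2).
L_0(4) = (5/2)·(-1)/[(-9/2)·(-8)] = -5/72
L_1(4) = (7)·(-1)/[(9/2)·(-7/2)] = 4/9
L_2(4) = (7)·(5/2)/[(8)·(7/2)] = 5/8
Sum: (-9)·(-5/72) + (-5)·(4/9) + (-9)·(5/8) = -65/9

-65/9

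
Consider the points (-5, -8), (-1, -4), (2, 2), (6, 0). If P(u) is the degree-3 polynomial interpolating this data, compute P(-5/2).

Evaluate each Lagrange basis at u = -5/2:
L_0(-5/2) = (-3/2)·(-9/2)·(-17/2)/[(-4)·(-7)·(-11)] = 459/2464
L_1(-5/2) = (5/2)·(-9/2)·(-17/2)/[(4)·(-3)·(-7)] = 255/224
L_2(-5/2) = (5/2)·(-3/2)·(-17/2)/[(7)·(3)·(-4)] = -85/224
L_3(-5/2) = (5/2)·(-3/2)·(-9/2)/[(11)·(7)·(4)] = 135/2464
Sum: (-8)·(459/2464) + (-4)·(255/224) + 2·(-85/224) + 0 = -8381/1232

-8381/1232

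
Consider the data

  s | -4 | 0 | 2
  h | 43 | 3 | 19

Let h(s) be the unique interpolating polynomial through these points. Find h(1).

Using Newton's divided-difference form:
h[-4,0] = (3 - 43) / (0 - (-4)) = -10
h[0,2] = (19 - 3) / (2 - 0) = 8
h[-4,0,2] = (8 - (-10)) / (2 - (-4)) = 3
h(1) = 43 + (-10)·(5) + 3·(5)·(1) = 8

8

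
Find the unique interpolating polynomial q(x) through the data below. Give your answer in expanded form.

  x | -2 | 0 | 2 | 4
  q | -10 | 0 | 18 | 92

Build the Lagrange basis polynomials:
L_0(x) = x(x - 2)(x - 4) / [-48] = -(1/48)x^3 + (1/8)x^2 - (1/6)x
L_1(x) = (x + 2)(x - 2)(x - 4) / [16] = (1/16)x^3 - (1/4)x^2 - (1/4)x + 1
L_2(x) = (x + 2)x(x - 4) / [-16] = -(1/16)x^3 + (1/8)x^2 + (1/2)x
L_3(x) = (x + 2)x(x - 2) / [48] = (1/48)x^3 - (1/12)x
q(x) = (-10)·L_0 + 0·L_1 + 18·L_2 + 92·L_3
  (-10)·L_0(x) = (5/24)x^3 - (5/4)x^2 + (5/3)x
  0·L_1(x) = 0
  18·L_2(x) = -(9/8)x^3 + (9/4)x^2 + 9x
  92·L_3(x) = (23/12)x^3 - (23/3)x
Adding term by term: x^3 + x^2 + 3x

q(x) = x^3 + x^2 + 3x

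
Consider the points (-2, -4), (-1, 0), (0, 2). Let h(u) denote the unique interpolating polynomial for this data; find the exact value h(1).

2

L_0(1) = (2)·(1)/[(-1)·(-2)] = 1
L_1(1) = (3)·(1)/[(1)·(-1)] = -3
L_2(1) = (3)·(2)/[(2)·(1)] = 3
Sum: (-4)·(1) + 0 + 2·(3) = 2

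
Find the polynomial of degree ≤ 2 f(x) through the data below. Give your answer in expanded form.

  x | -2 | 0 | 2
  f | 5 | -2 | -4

f(x) = (5/8)x^2 - (9/4)x - 2

L_0(x) = x(x - 2) / [8] = (1/8)x^2 - (1/4)x
L_1(x) = (x + 2)(x - 2) / [-4] = -(1/4)x^2 + 1
L_2(x) = (x + 2)x / [8] = (1/8)x^2 + (1/4)x
f(x) = 5·L_0 + (-2)·L_1 + (-4)·L_2
  5·L_0(x) = (5/8)x^2 - (5/4)x
  (-2)·L_1(x) = (1/2)x^2 - 2
  (-4)·L_2(x) = -(1/2)x^2 - x
Adding term by term: (5/8)x^2 - (9/4)x - 2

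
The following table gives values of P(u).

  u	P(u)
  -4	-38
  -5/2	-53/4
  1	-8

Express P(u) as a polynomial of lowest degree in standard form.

P(u) = -3u^2 - 3u - 2

Newton's divided differences:
P[-4,-5/2] = (-53/4 - (-38)) / (-5/2 - (-4)) = 33/2
P[-5/2,1] = (-8 - (-53/4)) / (1 - (-5/2)) = 3/2
P[-4,-5/2,1] = (3/2 - 33/2) / (1 - (-4)) = -3
P(u) = -38 + (33/2)·(u + 4) + (-3)·(u + 4)(u + 5/2)
Expanding: P(u) = -3u^2 - 3u - 2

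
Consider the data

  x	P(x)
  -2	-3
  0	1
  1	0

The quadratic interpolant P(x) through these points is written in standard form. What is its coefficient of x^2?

-1

L_0(x) = x(x - 1) / [6] = (1/6)x^2 - (1/6)x
L_1(x) = (x + 2)(x - 1) / [-2] = -(1/2)x^2 - (1/2)x + 1
L_2(x) = (x + 2)x / [3] = (1/3)x^2 + (2/3)x
P(x) = (-3)·L_0 + 1·L_1 + 0·L_2
Only the coefficient of x^2 is needed; take it from each L_i and combine:
(-3)·(1/6) + 1·(-1/2) + 0·(1/3) = -1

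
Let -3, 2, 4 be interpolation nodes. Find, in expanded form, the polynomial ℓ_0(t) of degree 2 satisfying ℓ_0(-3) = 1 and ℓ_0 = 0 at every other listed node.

ℓ_0(t) = (1/35)t^2 - (6/35)t + 8/35

ℓ_0(t) = (t - 2)(t - 4) / [(-5)·(-7)]
       = (t^2 - 6t + 8) / (35)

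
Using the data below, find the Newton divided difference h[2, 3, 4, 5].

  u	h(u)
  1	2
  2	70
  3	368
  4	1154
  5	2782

h[2,3] = (368 - 70) / (3 - 2) = 298
h[3,4] = (1154 - 368) / (4 - 3) = 786
h[4,5] = (2782 - 1154) / (5 - 4) = 1628
h[2,3,4] = (786 - 298) / (4 - 2) = 244
h[3,4,5] = (1628 - 786) / (5 - 3) = 421
h[2,3,4,5] = (421 - 244) / (5 - 2) = 59

59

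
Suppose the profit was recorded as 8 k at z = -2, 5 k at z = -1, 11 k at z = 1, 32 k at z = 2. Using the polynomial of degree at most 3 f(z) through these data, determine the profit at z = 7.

557

Evaluate each Lagrange basis at z = 7:
L_0(7) = (8)·(6)·(5)/[(-1)·(-3)·(-4)] = -20
L_1(7) = (9)·(6)·(5)/[(1)·(-2)·(-3)] = 45
L_2(7) = (9)·(8)·(5)/[(3)·(2)·(-1)] = -60
L_3(7) = (9)·(8)·(6)/[(4)·(3)·(1)] = 36
Sum: 8·(-20) + 5·(45) + 11·(-60) + 32·(36) = 557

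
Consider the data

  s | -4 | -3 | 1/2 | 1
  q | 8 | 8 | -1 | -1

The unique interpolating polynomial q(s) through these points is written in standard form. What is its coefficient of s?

-271/140

Build the Lagrange basis polynomials:
L_0(s) = (s + 3)(s - 1/2)(s - 1) / [-45/2] = -(2/45)s^3 - (1/15)s^2 + (8/45)s - 1/15
L_1(s) = (s + 4)(s - 1/2)(s - 1) / [14] = (1/14)s^3 + (5/28)s^2 - (11/28)s + 1/7
L_2(s) = (s + 4)(s + 3)(s - 1) / [-63/8] = -(8/63)s^3 - (16/21)s^2 - (40/63)s + 32/21
L_3(s) = (s + 4)(s + 3)(s - 1/2) / [10] = (1/10)s^3 + (13/20)s^2 + (17/20)s - 3/5
q(s) = 8·L_0 + 8·L_1 + (-1)·L_2 + (-1)·L_3
Only the coefficient of s is needed; take it from each L_i and combine:
8·(8/45) + 8·(-11/28) + (-1)·(-40/63) + (-1)·(17/20) = -271/140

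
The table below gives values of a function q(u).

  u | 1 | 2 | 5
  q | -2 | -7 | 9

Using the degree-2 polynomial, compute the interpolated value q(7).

Evaluate each Lagrange basis at u = 7:
L_0(7) = (5)·(2)/[(-1)·(-4)] = 5/2
L_1(7) = (6)·(2)/[(1)·(-3)] = -4
L_2(7) = (6)·(5)/[(4)·(3)] = 5/2
Sum: (-2)·(5/2) + (-7)·(-4) + 9·(5/2) = 91/2

91/2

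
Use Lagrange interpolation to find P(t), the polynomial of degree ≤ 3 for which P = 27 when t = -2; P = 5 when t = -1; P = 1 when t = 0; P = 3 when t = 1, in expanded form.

L_0(t) = (t + 1)t(t - 1) / [-6] = -(1/6)t^3 + (1/6)t
L_1(t) = (t + 2)t(t - 1) / [2] = (1/2)t^3 + (1/2)t^2 - t
L_2(t) = (t + 2)(t + 1)(t - 1) / [-2] = -(1/2)t^3 - t^2 + (1/2)t + 1
L_3(t) = (t + 2)(t + 1)t / [6] = (1/6)t^3 + (1/2)t^2 + (1/3)t
P(t) = 27·L_0 + 5·L_1 + 1·L_2 + 3·L_3
  27·L_0(t) = -(9/2)t^3 + (9/2)t
  5·L_1(t) = (5/2)t^3 + (5/2)t^2 - 5t
  1·L_2(t) = -(1/2)t^3 - t^2 + (1/2)t + 1
  3·L_3(t) = (1/2)t^3 + (3/2)t^2 + t
Adding term by term: -2t^3 + 3t^2 + t + 1

P(t) = -2t^3 + 3t^2 + t + 1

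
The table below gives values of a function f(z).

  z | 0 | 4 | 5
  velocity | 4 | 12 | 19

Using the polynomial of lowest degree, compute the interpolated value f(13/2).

133/4

Evaluate each Lagrange basis at z = 13/2:
L_0(13/2) = (5/2)·(3/2)/[(-4)·(-5)] = 3/16
L_1(13/2) = (13/2)·(3/2)/[(4)·(-1)] = -39/16
L_2(13/2) = (13/2)·(5/2)/[(5)·(1)] = 13/4
Sum: 4·(3/16) + 12·(-39/16) + 19·(13/4) = 133/4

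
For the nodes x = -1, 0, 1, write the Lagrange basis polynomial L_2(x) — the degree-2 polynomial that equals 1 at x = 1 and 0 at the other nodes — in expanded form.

L_2(x) = (1/2)x^2 + (1/2)x

L_2(x) = (x + 1)x / [(2)·(1)]
       = (x^2 + x) / (2)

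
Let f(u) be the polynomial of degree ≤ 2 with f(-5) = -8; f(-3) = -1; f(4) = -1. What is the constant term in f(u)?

11/3

Build the Lagrange basis polynomials:
L_0(u) = (u + 3)(u - 4) / [18] = (1/18)u^2 - (1/18)u - 2/3
L_1(u) = (u + 5)(u - 4) / [-14] = -(1/14)u^2 - (1/14)u + 10/7
L_2(u) = (u + 5)(u + 3) / [63] = (1/63)u^2 + (8/63)u + 5/21
f(u) = (-8)·L_0 + (-1)·L_1 + (-1)·L_2
Only the constant term is needed; take it from each L_i and combine:
(-8)·(-2/3) + (-1)·(10/7) + (-1)·(5/21) = 11/3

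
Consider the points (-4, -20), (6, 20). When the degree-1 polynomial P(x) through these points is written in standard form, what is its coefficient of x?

4

The leading coefficient equals the top divided difference P[-4,6].
P[-4,6] = (20 - (-20)) / (6 - (-4)) = 4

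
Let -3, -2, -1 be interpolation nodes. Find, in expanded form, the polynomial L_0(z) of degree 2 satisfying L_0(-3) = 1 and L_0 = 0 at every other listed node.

L_0(z) = (1/2)z^2 + (3/2)z + 1

L_0(z) = (z + 2)(z + 1) / [(-1)·(-2)]
       = (z^2 + 3z + 2) / (2)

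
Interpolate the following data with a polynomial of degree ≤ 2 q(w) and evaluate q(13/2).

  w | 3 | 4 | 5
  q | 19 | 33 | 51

171/2

L_0(13/2) = (5/2)·(3/2)/[(-1)·(-2)] = 15/8
L_1(13/2) = (7/2)·(3/2)/[(1)·(-1)] = -21/4
L_2(13/2) = (7/2)·(5/2)/[(2)·(1)] = 35/8
Sum: 19·(15/8) + 33·(-21/4) + 51·(35/8) = 171/2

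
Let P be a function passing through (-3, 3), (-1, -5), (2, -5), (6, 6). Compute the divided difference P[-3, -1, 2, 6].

-19/420

P[-3,-1] = (-5 - 3) / (-1 - (-3)) = -4
P[-1,2] = (-5 - (-5)) / (2 - (-1)) = 0
P[2,6] = (6 - (-5)) / (6 - 2) = 11/4
P[-3,-1,2] = (0 - (-4)) / (2 - (-3)) = 4/5
P[-1,2,6] = (11/4 - 0) / (6 - (-1)) = 11/28
P[-3,-1,2,6] = (11/28 - 4/5) / (6 - (-3)) = -19/420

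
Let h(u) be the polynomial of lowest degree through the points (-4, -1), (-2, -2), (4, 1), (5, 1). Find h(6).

32/63

Evaluate each Lagrange basis at u = 6:
L_0(6) = (8)·(2)·(1)/[(-2)·(-8)·(-9)] = -1/9
L_1(6) = (10)·(2)·(1)/[(2)·(-6)·(-7)] = 5/21
L_2(6) = (10)·(8)·(1)/[(8)·(6)·(-1)] = -5/3
L_3(6) = (10)·(8)·(2)/[(9)·(7)·(1)] = 160/63
Sum: (-1)·(-1/9) + (-2)·(5/21) + 1·(-5/3) + 1·(160/63) = 32/63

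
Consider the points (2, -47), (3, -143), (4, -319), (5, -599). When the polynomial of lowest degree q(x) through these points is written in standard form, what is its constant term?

L_0(x) = (x - 3)(x - 4)(x - 5) / [-6] = -(1/6)x^3 + 2x^2 - (47/6)x + 10
L_1(x) = (x - 2)(x - 4)(x - 5) / [2] = (1/2)x^3 - (11/2)x^2 + 19x - 20
L_2(x) = (x - 2)(x - 3)(x - 5) / [-2] = -(1/2)x^3 + 5x^2 - (31/2)x + 15
L_3(x) = (x - 2)(x - 3)(x - 4) / [6] = (1/6)x^3 - (3/2)x^2 + (13/3)x - 4
q(x) = (-47)·L_0 + (-143)·L_1 + (-319)·L_2 + (-599)·L_3
Only the constant term is needed; take it from each L_i and combine:
(-47)·(10) + (-143)·(-20) + (-319)·(15) + (-599)·(-4) = 1

1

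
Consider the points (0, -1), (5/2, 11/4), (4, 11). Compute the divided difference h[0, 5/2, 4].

1

h[0,5/2] = (11/4 - (-1)) / (5/2 - 0) = 3/2
h[5/2,4] = (11 - 11/4) / (4 - 5/2) = 11/2
h[0,5/2,4] = (11/2 - 3/2) / (4 - 0) = 1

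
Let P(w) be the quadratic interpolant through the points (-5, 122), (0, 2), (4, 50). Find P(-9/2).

L_0(-9/2) = (-9/2)·(-17/2)/[(-5)·(-9)] = 17/20
L_1(-9/2) = (1/2)·(-17/2)/[(5)·(-4)] = 17/80
L_2(-9/2) = (1/2)·(-9/2)/[(9)·(4)] = -1/16
Sum: 122·(17/20) + 2·(17/80) + 50·(-1/16) = 101

101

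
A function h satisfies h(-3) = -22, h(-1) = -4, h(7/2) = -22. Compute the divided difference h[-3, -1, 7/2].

h[-3,-1] = (-4 - (-22)) / (-1 - (-3)) = 9
h[-1,7/2] = (-22 - (-4)) / (7/2 - (-1)) = -4
h[-3,-1,7/2] = (-4 - 9) / (7/2 - (-3)) = -2

-2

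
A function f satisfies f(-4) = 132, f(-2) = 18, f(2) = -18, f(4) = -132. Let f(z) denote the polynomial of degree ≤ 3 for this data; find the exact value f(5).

-255

Evaluate each Lagrange basis at z = 5:
L_0(5) = (7)·(3)·(1)/[(-2)·(-6)·(-8)] = -7/32
L_1(5) = (9)·(3)·(1)/[(2)·(-4)·(-6)] = 9/16
L_2(5) = (9)·(7)·(1)/[(6)·(4)·(-2)] = -21/16
L_3(5) = (9)·(7)·(3)/[(8)·(6)·(2)] = 63/32
Sum: 132·(-7/32) + 18·(9/16) + (-18)·(-21/16) + (-132)·(63/32) = -255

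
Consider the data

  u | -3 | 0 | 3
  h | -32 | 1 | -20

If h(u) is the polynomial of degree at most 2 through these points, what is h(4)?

-39

L_0(4) = (4)·(1)/[(-3)·(-6)] = 2/9
L_1(4) = (7)·(1)/[(3)·(-3)] = -7/9
L_2(4) = (7)·(4)/[(6)·(3)] = 14/9
Sum: (-32)·(2/9) + 1·(-7/9) + (-20)·(14/9) = -39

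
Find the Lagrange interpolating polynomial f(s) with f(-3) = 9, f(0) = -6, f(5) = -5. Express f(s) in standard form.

Build the Lagrange basis polynomials:
L_0(s) = s(s - 5) / [24] = (1/24)s^2 - (5/24)s
L_1(s) = (s + 3)(s - 5) / [-15] = -(1/15)s^2 + (2/15)s + 1
L_2(s) = (s + 3)s / [40] = (1/40)s^2 + (3/40)s
f(s) = 9·L_0 + (-6)·L_1 + (-5)·L_2
  9·L_0(s) = (3/8)s^2 - (15/8)s
  (-6)·L_1(s) = (2/5)s^2 - (4/5)s - 6
  (-5)·L_2(s) = -(1/8)s^2 - (3/8)s
Adding term by term: (13/20)s^2 - (61/20)s - 6

f(s) = (13/20)s^2 - (61/20)s - 6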